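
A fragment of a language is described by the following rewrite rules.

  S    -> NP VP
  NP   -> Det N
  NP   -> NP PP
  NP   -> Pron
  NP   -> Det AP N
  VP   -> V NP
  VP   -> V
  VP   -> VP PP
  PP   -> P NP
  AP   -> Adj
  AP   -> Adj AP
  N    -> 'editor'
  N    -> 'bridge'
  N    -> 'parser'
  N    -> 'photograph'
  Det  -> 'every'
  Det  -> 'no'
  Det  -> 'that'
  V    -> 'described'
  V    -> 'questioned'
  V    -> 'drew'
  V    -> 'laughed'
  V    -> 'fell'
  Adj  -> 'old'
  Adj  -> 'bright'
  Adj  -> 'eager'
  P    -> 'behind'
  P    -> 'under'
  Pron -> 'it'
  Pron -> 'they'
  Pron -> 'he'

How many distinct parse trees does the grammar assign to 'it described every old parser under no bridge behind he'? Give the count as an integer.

Two of the 5 distinct bracketings:
[S [NP [Pron it]] [VP [V described] [NP [NP [Det every] [AP [Adj old]] [N parser]] [PP [P under] [NP [NP [Det no] [N bridge]] [PP [P behind] [NP [Pron he]]]]]]]]
[S [NP [Pron it]] [VP [V described] [NP [NP [NP [Det every] [AP [Adj old]] [N parser]] [PP [P under] [NP [Det no] [N bridge]]]] [PP [P behind] [NP [Pron he]]]]]]
The trees differ in how a recursive rule is bracketed over the same span.

5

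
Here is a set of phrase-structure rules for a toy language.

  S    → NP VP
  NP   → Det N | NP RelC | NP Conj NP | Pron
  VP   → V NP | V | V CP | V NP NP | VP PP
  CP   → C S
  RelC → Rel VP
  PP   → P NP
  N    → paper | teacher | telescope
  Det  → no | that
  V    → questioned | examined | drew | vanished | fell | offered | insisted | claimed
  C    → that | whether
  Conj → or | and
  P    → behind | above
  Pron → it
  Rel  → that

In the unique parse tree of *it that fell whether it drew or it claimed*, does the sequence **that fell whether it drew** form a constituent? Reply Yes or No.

Yes

[S [NP [NP [NP [Pron it]] [RelC [Rel that] [VP [V fell] [CP [C whether] [S [NP [Pron it]] [VP [V drew]]]]]]] [Conj or] [NP [Pron it]]] [VP [V claimed]]]
The words 'that fell whether it drew' are exhaustively dominated by a single RelC node (built by RelC → Rel VP), so they form a constituent.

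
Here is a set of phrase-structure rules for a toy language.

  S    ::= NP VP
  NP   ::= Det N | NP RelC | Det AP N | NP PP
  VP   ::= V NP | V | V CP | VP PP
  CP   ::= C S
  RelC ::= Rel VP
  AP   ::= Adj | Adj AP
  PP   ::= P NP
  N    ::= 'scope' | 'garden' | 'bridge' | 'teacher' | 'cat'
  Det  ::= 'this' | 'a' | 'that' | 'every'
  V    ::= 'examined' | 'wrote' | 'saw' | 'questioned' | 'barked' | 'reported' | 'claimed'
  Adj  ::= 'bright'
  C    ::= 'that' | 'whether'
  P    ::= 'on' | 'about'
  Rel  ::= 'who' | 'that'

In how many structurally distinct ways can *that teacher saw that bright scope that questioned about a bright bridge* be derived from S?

3

Two of the 3 distinct bracketings:
[S [NP [Det that] [N teacher]] [VP [V saw] [NP [NP [Det that] [AP [Adj bright]] [N scope]] [RelC [Rel that] [VP [VP [V questioned]] [PP [P about] [NP [Det a] [AP [Adj bright]] [N bridge]]]]]]]]
[S [NP [Det that] [N teacher]] [VP [V saw] [NP [NP [NP [Det that] [AP [Adj bright]] [N scope]] [RelC [Rel that] [VP [V questioned]]]] [PP [P about] [NP [Det a] [AP [Adj bright]] [N bridge]]]]]]
The difference turns on whether NP → NP PP is used at the relevant span, versus an alternative expansion of NP.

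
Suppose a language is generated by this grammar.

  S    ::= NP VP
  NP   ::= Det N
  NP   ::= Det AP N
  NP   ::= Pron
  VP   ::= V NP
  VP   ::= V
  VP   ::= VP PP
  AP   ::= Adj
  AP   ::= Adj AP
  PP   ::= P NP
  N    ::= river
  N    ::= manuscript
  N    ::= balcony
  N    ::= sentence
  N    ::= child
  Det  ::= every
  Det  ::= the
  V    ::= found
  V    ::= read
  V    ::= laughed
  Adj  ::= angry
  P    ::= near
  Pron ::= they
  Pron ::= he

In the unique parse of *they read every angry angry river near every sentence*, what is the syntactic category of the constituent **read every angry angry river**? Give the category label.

S
  NP
    Pron: they
  VP
    VP
      V: read
      NP
        Det: every
        AP
          Adj: angry
          AP
            Adj: angry
        N: river
    PP
      P: near
      NP
        Det: every
        N: sentence
The span 'read every angry angry river' is the VP node built by VP → V NP.

VP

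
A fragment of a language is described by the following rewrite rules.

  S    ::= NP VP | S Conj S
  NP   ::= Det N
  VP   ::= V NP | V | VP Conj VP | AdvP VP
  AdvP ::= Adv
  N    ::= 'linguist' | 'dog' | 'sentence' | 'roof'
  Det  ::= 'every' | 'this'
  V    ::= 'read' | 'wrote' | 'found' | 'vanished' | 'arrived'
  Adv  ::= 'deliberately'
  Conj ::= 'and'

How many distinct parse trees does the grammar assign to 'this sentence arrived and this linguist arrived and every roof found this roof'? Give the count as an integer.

2

The two bracketings:
[S [S [NP [Det this] [N sentence]] [VP [V arrived]]] [Conj and] [S [S [NP [Det this] [N linguist]] [VP [V arrived]]] [Conj and] [S [NP [Det every] [N roof]] [VP [V found] [NP [Det this] [N roof]]]]]]
[S [S [S [NP [Det this] [N sentence]] [VP [V arrived]]] [Conj and] [S [NP [Det this] [N linguist]] [VP [V arrived]]]] [Conj and] [S [NP [Det every] [N roof]] [VP [V found] [NP [Det this] [N roof]]]]]
The trees differ in how a recursive rule is bracketed over the same span.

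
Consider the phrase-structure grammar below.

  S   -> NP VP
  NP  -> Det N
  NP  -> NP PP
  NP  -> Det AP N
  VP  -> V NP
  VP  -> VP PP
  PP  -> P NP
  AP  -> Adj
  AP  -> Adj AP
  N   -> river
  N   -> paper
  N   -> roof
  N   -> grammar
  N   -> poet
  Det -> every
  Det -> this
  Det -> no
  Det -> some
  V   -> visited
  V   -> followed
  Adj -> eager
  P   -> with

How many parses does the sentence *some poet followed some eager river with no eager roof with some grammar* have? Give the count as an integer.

5

Two of the 5 distinct bracketings:
[S [NP [Det some] [N poet]] [VP [V followed] [NP [NP [Det some] [AP [Adj eager]] [N river]] [PP [P with] [NP [NP [Det no] [AP [Adj eager]] [N roof]] [PP [P with] [NP [Det some] [N grammar]]]]]]]]
[S [NP [Det some] [N poet]] [VP [V followed] [NP [NP [NP [Det some] [AP [Adj eager]] [N river]] [PP [P with] [NP [Det no] [AP [Adj eager]] [N roof]]]] [PP [P with] [NP [Det some] [N grammar]]]]]]
The trees differ in how a recursive rule is bracketed over the same span.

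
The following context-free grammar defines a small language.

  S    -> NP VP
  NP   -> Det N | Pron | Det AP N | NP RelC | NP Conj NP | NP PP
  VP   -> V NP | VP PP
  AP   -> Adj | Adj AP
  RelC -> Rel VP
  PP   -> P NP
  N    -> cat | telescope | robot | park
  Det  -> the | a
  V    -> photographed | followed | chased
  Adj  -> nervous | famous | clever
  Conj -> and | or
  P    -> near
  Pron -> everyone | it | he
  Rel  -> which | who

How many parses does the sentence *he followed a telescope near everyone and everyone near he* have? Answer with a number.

Two of the 10 distinct bracketings:
[S [NP [Pron he]] [VP [V followed] [NP [NP [NP [Det a] [N telescope]] [PP [P near] [NP [Pron everyone]]]] [Conj and] [NP [NP [Pron everyone]] [PP [P near] [NP [Pron he]]]]]]]
[S [NP [Pron he]] [VP [V followed] [NP [NP [Det a] [N telescope]] [PP [P near] [NP [NP [Pron everyone]] [Conj and] [NP [NP [Pron everyone]] [PP [P near] [NP [Pron he]]]]]]]]]
The trees differ in how a recursive rule is bracketed over the same span.

10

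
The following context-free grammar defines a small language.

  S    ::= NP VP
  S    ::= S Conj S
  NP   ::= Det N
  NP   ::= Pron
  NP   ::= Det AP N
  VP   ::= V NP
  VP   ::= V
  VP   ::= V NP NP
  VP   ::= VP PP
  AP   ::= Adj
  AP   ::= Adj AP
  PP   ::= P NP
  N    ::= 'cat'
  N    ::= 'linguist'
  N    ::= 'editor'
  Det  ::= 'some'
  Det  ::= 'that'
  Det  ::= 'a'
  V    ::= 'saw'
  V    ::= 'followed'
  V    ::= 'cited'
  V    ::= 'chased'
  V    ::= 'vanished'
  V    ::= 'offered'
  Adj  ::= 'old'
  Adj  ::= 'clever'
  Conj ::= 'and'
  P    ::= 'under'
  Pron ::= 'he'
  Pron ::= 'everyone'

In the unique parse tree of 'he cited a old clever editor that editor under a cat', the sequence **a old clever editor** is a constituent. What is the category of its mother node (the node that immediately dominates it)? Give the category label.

[S [NP [Pron he]] [VP [VP [V cited] [NP [Det a] [AP [Adj old] [AP [Adj clever]]] [N editor]] [NP [Det that] [N editor]]] [PP [P under] [NP [Det a] [N cat]]]]]
The span 'a old clever editor' is the NP node built by NP → Det AP N.
Its mother is the VP built by VP → V NP NP.

VP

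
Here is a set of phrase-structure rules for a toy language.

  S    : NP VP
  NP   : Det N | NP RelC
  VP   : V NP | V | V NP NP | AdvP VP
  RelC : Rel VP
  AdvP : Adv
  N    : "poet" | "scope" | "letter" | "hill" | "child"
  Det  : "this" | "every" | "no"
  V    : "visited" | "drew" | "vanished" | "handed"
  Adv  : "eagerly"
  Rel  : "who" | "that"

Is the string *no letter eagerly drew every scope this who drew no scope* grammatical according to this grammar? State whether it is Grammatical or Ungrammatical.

Ungrammatical

A Det word can never sit immediately before a Rel word in any string this grammar generates, so the substring 'this who' rules out a derivation.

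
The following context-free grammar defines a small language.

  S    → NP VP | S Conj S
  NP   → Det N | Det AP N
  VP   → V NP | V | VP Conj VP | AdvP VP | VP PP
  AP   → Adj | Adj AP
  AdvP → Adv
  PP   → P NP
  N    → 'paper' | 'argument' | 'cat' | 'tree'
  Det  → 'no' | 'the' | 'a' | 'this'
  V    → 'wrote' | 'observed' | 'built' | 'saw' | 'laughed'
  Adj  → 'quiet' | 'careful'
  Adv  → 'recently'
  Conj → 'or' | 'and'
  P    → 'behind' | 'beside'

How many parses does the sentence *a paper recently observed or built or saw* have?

Two of the 5 distinct bracketings:
[S [NP [Det a] [N paper]] [VP [VP [AdvP [Adv recently]] [VP [V observed]]] [Conj or] [VP [VP [V built]] [Conj or] [VP [V saw]]]]]
[S [NP [Det a] [N paper]] [VP [VP [VP [AdvP [Adv recently]] [VP [V observed]]] [Conj or] [VP [V built]]] [Conj or] [VP [V saw]]]]
The trees differ in how a recursive rule is bracketed over the same span.

5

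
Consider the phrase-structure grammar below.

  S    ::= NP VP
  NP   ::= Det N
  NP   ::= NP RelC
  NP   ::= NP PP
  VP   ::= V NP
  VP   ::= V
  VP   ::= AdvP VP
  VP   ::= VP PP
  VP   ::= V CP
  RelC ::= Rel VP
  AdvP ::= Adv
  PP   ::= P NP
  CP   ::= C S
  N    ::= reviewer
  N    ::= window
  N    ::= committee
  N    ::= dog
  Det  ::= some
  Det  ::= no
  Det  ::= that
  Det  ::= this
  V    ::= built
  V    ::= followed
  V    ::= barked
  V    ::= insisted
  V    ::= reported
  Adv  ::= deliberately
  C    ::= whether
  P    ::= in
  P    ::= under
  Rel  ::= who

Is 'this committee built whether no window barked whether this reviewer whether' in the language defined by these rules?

Ungrammatical

An N word can never sit immediately before a C word in any string this grammar generates, so the substring 'reviewer whether' rules out a derivation.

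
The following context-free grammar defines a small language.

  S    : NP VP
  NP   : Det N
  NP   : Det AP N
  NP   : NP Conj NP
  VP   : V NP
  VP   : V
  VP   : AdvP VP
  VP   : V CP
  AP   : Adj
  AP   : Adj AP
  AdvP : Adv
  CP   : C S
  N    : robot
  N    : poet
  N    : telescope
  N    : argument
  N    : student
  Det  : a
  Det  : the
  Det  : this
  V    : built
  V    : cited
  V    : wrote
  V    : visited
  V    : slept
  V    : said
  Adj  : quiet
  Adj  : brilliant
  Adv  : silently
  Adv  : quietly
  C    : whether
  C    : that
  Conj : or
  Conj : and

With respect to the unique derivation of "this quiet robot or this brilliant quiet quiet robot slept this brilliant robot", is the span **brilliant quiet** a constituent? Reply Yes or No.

No

[S [NP [NP [Det this] [AP [Adj quiet]] [N robot]] [Conj or] [NP [Det this] [AP [Adj brilliant] [AP [Adj quiet] [AP [Adj quiet]]]] [N robot]]] [VP [V slept] [NP [Det this] [AP [Adj brilliant]] [N robot]]]]
The smallest constituent containing 'brilliant quiet' is the AP spanning 'brilliant quiet quiet'; no single node in the tree dominates exactly the given words.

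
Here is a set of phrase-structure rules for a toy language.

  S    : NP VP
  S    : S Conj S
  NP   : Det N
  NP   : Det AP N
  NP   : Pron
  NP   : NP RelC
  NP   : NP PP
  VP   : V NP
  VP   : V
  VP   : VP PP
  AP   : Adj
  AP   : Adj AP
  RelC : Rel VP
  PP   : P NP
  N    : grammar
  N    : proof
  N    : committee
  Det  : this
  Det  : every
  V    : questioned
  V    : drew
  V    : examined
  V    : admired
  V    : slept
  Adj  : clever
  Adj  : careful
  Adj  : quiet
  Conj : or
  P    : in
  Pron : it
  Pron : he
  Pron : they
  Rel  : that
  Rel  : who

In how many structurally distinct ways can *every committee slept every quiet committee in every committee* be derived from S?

The two bracketings:
[S [NP [Det every] [N committee]] [VP [V slept] [NP [NP [Det every] [AP [Adj quiet]] [N committee]] [PP [P in] [NP [Det every] [N committee]]]]]]
[S [NP [Det every] [N committee]] [VP [VP [V slept] [NP [Det every] [AP [Adj quiet]] [N committee]]] [PP [P in] [NP [Det every] [N committee]]]]]
The difference turns on whether NP → NP PP is used at the relevant span, versus an alternative expansion of NP.

2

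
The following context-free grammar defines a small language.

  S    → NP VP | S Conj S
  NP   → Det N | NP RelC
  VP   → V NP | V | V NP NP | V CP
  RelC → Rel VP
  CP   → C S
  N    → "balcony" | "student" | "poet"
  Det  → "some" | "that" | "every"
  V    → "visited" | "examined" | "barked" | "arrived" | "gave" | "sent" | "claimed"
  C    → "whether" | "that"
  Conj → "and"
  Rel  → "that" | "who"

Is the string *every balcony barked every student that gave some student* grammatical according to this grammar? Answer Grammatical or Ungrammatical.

Grammatical

S
  NP
    Det: every
    N: balcony
  VP
    V: barked
    NP
      NP
        Det: every
        N: student
      RelC
        Rel: that
        VP
          V: gave
          NP
            Det: some
            N: student
Each bracket corresponds to one application of a listed rule, so the string is derivable from S.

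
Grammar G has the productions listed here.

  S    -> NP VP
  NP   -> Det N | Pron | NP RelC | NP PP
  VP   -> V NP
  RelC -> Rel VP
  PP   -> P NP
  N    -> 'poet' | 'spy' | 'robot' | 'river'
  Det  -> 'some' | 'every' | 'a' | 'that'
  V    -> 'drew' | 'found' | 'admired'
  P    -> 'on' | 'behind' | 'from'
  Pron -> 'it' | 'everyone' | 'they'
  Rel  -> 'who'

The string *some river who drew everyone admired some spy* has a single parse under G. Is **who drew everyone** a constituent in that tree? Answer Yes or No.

Yes

[S [NP [NP [Det some] [N river]] [RelC [Rel who] [VP [V drew] [NP [Pron everyone]]]]] [VP [V admired] [NP [Det some] [N spy]]]]
The words 'who drew everyone' are exhaustively dominated by a single RelC node (built by RelC → Rel VP), so they form a constituent.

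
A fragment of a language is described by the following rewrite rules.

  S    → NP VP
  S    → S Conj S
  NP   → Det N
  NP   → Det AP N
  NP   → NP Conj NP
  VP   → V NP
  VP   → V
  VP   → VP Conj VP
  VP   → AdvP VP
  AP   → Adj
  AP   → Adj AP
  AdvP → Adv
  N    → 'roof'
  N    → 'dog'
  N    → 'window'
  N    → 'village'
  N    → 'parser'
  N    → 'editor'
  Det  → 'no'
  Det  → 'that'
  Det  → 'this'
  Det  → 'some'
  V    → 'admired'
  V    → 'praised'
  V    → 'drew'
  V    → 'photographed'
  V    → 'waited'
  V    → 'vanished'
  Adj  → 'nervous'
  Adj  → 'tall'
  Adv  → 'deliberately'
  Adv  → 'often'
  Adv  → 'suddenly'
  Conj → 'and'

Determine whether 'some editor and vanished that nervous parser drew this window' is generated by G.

For S → NP VP, the only prefix that parses as NP is 'some editor', but the remainder 'and vanished that nervous parser drew this window' is not a VP under these rules. The alternative S rule S → S Conj S likewise has no satisfying split.

Ungrammatical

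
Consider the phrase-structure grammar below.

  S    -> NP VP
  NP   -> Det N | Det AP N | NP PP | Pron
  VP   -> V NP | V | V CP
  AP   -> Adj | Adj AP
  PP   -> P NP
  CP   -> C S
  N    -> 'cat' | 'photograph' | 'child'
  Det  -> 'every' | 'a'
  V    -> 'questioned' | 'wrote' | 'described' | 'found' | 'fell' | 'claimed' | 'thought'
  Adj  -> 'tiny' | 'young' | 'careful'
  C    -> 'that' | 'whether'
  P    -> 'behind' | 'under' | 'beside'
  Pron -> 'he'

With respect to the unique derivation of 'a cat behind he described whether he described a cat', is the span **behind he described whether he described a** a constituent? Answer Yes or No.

No

[S [NP [NP [Det a] [N cat]] [PP [P behind] [NP [Pron he]]]] [VP [V described] [CP [C whether] [S [NP [Pron he]] [VP [V described] [NP [Det a] [N cat]]]]]]]
The smallest constituent containing 'behind he described whether he described a' is the S spanning 'a cat behind he described whether he described a cat'; no single node in the tree dominates exactly the given words.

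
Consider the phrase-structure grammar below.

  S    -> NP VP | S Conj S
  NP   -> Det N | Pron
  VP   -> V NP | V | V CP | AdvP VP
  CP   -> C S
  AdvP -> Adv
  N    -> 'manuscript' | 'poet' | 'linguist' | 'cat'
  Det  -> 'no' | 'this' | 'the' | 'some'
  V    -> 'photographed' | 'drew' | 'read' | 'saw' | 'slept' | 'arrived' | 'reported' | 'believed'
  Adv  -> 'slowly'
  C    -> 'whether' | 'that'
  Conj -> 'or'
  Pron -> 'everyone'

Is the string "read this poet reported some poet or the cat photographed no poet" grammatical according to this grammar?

For S → NP VP, no prefix of the string parses as an NP. The alternative S rule S → S Conj S likewise has no satisfying split.

Ungrammatical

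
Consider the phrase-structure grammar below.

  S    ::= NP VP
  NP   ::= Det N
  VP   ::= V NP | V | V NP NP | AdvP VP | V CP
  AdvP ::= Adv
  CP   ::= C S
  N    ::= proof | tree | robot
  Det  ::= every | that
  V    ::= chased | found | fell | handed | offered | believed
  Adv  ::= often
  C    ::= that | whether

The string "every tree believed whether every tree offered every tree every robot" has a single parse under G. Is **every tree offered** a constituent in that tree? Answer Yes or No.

No

[S [NP [Det every] [N tree]] [VP [V believed] [CP [C whether] [S [NP [Det every] [N tree]] [VP [V offered] [NP [Det every] [N tree]] [NP [Det every] [N robot]]]]]]]
The smallest constituent containing 'every tree offered' is the S spanning 'every tree offered every tree every robot'; no single node in the tree dominates exactly the given words.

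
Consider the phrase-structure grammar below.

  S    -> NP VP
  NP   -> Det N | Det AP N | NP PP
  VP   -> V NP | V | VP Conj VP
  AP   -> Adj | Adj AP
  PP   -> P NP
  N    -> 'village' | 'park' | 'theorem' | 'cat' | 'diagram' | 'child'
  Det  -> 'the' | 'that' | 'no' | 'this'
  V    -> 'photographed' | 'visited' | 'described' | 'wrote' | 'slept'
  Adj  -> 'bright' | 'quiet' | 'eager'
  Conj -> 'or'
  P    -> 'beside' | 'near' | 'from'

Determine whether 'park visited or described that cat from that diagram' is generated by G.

Ungrammatical

For S → NP VP, no prefix of the string parses as an NP.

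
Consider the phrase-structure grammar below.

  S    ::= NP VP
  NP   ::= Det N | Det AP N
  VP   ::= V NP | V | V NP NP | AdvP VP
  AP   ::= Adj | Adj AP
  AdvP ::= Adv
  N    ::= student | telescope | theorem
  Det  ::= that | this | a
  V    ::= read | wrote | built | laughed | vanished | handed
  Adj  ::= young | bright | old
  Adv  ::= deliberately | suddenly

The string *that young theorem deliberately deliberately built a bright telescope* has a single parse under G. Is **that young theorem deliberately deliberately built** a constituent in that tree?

No

[S [NP [Det that] [AP [Adj young]] [N theorem]] [VP [AdvP [Adv deliberately]] [VP [AdvP [Adv deliberately]] [VP [V built] [NP [Det a] [AP [Adj bright]] [N telescope]]]]]]
The smallest constituent containing 'that young theorem deliberately deliberately built' is the S spanning 'that young theorem deliberately deliberately built a bright telescope'; no single node in the tree dominates exactly the given words.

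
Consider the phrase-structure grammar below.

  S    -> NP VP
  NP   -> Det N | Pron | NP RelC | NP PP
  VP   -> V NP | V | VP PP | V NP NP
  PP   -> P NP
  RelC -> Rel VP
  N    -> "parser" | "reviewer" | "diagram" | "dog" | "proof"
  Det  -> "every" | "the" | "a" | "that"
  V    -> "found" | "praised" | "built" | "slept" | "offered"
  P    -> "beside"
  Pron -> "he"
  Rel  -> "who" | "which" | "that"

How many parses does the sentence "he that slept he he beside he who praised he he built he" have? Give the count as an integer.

7

Two of the 7 distinct bracketings:
[S [NP [NP [Pron he]] [RelC [Rel that] [VP [VP [V slept] [NP [Pron he]] [NP [Pron he]]] [PP [P beside] [NP [NP [Pron he]] [RelC [Rel who] [VP [V praised] [NP [Pron he]] [NP [Pron he]]]]]]]]] [VP [V built] [NP [Pron he]]]]
[S [NP [NP [Pron he]] [RelC [Rel that] [VP [V slept] [NP [Pron he]] [NP [NP [NP [Pron he]] [PP [P beside] [NP [Pron he]]]] [RelC [Rel who] [VP [V praised] [NP [Pron he]] [NP [Pron he]]]]]]]] [VP [V built] [NP [Pron he]]]]
The difference turns on whether NP → NP PP is used at the relevant span, versus an alternative expansion of NP.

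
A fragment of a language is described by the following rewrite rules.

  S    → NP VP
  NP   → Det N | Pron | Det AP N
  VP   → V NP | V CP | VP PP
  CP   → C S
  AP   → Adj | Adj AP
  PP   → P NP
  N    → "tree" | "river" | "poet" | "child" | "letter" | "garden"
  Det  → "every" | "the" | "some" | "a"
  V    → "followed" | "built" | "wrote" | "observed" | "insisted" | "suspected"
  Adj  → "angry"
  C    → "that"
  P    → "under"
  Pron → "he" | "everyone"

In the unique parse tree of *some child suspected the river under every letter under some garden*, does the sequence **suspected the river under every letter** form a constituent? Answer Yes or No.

Yes

[S [NP [Det some] [N child]] [VP [VP [VP [V suspected] [NP [Det the] [N river]]] [PP [P under] [NP [Det every] [N letter]]]] [PP [P under] [NP [Det some] [N garden]]]]]
The words 'suspected the river under every letter' are exhaustively dominated by a single VP node (built by VP → VP PP), so they form a constituent.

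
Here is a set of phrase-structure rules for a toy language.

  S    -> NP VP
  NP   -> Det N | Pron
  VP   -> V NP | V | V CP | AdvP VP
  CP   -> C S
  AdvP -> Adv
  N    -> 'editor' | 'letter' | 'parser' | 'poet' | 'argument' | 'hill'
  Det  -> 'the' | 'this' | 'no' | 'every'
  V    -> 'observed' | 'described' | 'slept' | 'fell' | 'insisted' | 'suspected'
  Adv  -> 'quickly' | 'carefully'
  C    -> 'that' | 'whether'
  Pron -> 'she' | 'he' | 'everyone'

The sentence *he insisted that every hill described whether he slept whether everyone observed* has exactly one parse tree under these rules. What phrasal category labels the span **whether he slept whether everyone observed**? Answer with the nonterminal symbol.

S
  NP
    Pron: he
  VP
    V: insisted
    CP
      C: that
      S
        NP
          Det: every
          N: hill
        VP
          V: described
          CP
            C: whether
            S
              NP
                Pron: he
              VP
                V: slept
                CP
                  C: whether
                  S
                    NP
                      Pron: everyone
                    VP
                      V: observed
The span 'whether he slept whether everyone observed' is the CP node built by CP → C S.

CP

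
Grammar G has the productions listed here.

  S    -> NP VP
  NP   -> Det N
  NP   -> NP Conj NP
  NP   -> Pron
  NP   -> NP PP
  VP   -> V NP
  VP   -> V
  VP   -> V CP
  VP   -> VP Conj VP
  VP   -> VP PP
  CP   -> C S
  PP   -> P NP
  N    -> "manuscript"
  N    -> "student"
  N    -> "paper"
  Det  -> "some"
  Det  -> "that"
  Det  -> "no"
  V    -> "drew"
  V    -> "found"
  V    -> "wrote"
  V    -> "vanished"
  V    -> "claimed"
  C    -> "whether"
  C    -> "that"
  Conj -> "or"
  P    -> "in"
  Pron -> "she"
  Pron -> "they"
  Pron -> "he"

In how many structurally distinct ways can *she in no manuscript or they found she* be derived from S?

The two bracketings:
[S [NP [NP [NP [Pron she]] [PP [P in] [NP [Det no] [N manuscript]]]] [Conj or] [NP [Pron they]]] [VP [V found] [NP [Pron she]]]]
[S [NP [NP [Pron she]] [PP [P in] [NP [NP [Det no] [N manuscript]] [Conj or] [NP [Pron they]]]]] [VP [V found] [NP [Pron she]]]]
The trees differ in how a recursive rule is bracketed over the same span.

2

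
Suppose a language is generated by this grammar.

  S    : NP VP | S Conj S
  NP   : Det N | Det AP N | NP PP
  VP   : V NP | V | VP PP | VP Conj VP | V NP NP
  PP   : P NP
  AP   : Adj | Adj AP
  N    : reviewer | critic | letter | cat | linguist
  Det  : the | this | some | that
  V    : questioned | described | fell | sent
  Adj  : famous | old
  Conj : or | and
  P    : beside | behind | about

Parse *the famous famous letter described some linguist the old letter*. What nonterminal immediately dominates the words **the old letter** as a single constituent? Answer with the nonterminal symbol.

NP

S
  NP
    Det: the
    AP
      Adj: famous
      AP
        Adj: famous
    N: letter
  VP
    V: described
    NP
      Det: some
      N: linguist
    NP
      Det: the
      AP
        Adj: old
      N: letter
The span 'the old letter' is the NP node built by NP → Det AP N.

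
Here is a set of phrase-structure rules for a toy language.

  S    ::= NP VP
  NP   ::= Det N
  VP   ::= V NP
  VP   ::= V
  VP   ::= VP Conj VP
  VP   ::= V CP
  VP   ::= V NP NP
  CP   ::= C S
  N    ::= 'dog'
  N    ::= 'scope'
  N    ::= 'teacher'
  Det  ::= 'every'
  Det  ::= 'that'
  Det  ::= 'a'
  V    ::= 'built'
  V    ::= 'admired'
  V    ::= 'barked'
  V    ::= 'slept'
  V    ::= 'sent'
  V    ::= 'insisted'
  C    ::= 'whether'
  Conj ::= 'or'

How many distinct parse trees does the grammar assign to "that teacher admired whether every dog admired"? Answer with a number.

1

[S [NP [Det that] [N teacher]] [VP [V admired] [CP [C whether] [S [NP [Det every] [N dog]] [VP [V admired]]]]]]
No rule offers an alternative attachment or grouping for any span, so this is the only derivation.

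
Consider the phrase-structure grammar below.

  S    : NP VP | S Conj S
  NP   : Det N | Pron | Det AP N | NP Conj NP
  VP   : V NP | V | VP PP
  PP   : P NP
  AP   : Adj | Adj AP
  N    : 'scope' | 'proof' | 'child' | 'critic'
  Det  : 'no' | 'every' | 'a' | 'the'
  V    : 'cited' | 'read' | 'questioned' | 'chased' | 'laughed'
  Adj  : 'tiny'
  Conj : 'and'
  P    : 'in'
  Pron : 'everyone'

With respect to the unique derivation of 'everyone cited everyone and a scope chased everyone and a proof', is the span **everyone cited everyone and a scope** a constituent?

No

[S [S [NP [Pron everyone]] [VP [V cited] [NP [Pron everyone]]]] [Conj and] [S [NP [Det a] [N scope]] [VP [V chased] [NP [NP [Pron everyone]] [Conj and] [NP [Det a] [N proof]]]]]]
The smallest constituent containing 'everyone cited everyone and a scope' is the S spanning 'everyone cited everyone and a scope chased everyone and a proof'; no single node in the tree dominates exactly the given words.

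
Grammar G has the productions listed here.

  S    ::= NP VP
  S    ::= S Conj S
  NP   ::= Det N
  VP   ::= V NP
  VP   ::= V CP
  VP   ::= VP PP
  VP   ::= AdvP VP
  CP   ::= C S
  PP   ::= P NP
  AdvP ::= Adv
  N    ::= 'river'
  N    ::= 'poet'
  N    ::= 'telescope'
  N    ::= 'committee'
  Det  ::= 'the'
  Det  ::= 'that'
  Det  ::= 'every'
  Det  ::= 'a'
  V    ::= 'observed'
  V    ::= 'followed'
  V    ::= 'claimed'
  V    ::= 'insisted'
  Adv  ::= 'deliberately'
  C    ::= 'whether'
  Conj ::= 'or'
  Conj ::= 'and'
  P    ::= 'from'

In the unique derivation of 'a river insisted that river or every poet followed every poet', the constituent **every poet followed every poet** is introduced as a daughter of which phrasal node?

S
  S
    NP
      Det: a
      N: river
    VP
      V: insisted
      NP
        Det: that
        N: river
  Conj: or
  S
    NP
      Det: every
      N: poet
    VP
      V: followed
      NP
        Det: every
        N: poet
The span 'every poet followed every poet' is the S node built by S → NP VP.
Its mother is the S built by S → S Conj S.

S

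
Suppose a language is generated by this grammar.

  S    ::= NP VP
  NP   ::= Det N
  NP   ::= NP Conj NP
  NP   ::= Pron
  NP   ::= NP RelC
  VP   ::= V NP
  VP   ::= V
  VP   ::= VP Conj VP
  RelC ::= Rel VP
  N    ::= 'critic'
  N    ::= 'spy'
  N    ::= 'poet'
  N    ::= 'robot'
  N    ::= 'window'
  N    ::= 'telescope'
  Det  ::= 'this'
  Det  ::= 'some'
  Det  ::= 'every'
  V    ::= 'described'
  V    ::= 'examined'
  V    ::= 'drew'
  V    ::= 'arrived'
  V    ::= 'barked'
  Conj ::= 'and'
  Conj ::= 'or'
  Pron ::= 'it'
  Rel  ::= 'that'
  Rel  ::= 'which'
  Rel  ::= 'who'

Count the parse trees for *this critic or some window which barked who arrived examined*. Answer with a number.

Two of the 3 distinct bracketings:
[S [NP [NP [Det this] [N critic]] [Conj or] [NP [NP [NP [Det some] [N window]] [RelC [Rel which] [VP [V barked]]]] [RelC [Rel who] [VP [V arrived]]]]] [VP [V examined]]]
[S [NP [NP [NP [Det this] [N critic]] [Conj or] [NP [NP [Det some] [N window]] [RelC [Rel which] [VP [V barked]]]]] [RelC [Rel who] [VP [V arrived]]]] [VP [V examined]]]
The trees differ in how a recursive rule is bracketed over the same span.

3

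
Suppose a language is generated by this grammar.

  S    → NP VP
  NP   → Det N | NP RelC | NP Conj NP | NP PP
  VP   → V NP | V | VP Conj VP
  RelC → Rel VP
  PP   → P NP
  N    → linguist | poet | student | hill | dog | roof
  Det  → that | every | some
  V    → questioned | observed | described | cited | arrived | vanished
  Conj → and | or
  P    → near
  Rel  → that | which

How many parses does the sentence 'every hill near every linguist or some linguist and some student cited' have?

Two of the 5 distinct bracketings:
[S [NP [NP [NP [Det every] [N hill]] [PP [P near] [NP [Det every] [N linguist]]]] [Conj or] [NP [NP [Det some] [N linguist]] [Conj and] [NP [Det some] [N student]]]] [VP [V cited]]]
[S [NP [NP [NP [NP [Det every] [N hill]] [PP [P near] [NP [Det every] [N linguist]]]] [Conj or] [NP [Det some] [N linguist]]] [Conj and] [NP [Det some] [N student]]] [VP [V cited]]]
The trees differ in how a recursive rule is bracketed over the same span.

5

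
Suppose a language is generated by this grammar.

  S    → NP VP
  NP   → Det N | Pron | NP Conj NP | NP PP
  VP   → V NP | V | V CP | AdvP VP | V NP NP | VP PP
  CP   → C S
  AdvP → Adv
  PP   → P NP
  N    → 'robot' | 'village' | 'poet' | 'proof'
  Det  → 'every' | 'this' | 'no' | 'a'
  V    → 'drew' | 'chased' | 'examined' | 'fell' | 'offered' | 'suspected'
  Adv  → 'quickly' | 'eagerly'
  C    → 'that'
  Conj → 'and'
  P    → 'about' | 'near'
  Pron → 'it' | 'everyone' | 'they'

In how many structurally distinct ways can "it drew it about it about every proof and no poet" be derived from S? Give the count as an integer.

Two of the 9 distinct bracketings:
[S [NP [Pron it]] [VP [V drew] [NP [NP [NP [Pron it]] [PP [P about] [NP [NP [Pron it]] [PP [P about] [NP [Det every] [N proof]]]]]] [Conj and] [NP [Det no] [N poet]]]]]
[S [NP [Pron it]] [VP [V drew] [NP [NP [NP [NP [Pron it]] [PP [P about] [NP [Pron it]]]] [PP [P about] [NP [Det every] [N proof]]]] [Conj and] [NP [Det no] [N poet]]]]]
The trees differ in how a recursive rule is bracketed over the same span.

9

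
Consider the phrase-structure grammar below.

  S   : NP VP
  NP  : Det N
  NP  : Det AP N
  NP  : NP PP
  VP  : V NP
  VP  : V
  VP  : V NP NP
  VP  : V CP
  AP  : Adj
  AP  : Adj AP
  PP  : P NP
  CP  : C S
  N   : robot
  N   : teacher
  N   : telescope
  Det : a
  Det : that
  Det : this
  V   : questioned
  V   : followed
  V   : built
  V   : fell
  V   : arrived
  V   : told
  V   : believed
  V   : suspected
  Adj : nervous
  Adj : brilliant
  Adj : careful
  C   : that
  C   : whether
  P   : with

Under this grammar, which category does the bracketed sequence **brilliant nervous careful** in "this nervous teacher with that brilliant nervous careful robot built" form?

[S [NP [NP [Det this] [AP [Adj nervous]] [N teacher]] [PP [P with] [NP [Det that] [AP [Adj brilliant] [AP [Adj nervous] [AP [Adj careful]]]] [N robot]]]] [VP [V built]]]
The span 'brilliant nervous careful' is the AP node built by AP → Adj AP.

AP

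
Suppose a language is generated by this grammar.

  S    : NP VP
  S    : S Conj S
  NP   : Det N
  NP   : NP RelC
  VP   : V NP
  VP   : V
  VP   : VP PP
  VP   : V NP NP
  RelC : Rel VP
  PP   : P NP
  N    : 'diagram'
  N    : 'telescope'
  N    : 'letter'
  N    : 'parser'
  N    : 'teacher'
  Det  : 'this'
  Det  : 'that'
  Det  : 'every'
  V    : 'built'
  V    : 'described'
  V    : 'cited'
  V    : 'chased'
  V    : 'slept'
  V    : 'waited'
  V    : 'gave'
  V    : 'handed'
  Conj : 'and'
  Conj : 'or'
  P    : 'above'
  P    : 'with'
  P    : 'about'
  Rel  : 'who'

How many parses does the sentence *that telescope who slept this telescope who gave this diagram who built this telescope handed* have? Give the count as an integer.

Two of the 11 distinct bracketings:
[S [NP [NP [Det that] [N telescope]] [RelC [Rel who] [VP [V slept] [NP [NP [Det this] [N telescope]] [RelC [Rel who] [VP [V gave] [NP [NP [Det this] [N diagram]] [RelC [Rel who] [VP [V built] [NP [Det this] [N telescope]]]]]]]]]]] [VP [V handed]]]
[S [NP [NP [Det that] [N telescope]] [RelC [Rel who] [VP [V slept] [NP [NP [Det this] [N telescope]] [RelC [Rel who] [VP [V gave] [NP [NP [Det this] [N diagram]] [RelC [Rel who] [VP [V built]]]] [NP [Det this] [N telescope]]]]]]]] [VP [V handed]]]
The difference turns on whether VP → V NP NP is used at the relevant span, versus an alternative expansion of VP.

11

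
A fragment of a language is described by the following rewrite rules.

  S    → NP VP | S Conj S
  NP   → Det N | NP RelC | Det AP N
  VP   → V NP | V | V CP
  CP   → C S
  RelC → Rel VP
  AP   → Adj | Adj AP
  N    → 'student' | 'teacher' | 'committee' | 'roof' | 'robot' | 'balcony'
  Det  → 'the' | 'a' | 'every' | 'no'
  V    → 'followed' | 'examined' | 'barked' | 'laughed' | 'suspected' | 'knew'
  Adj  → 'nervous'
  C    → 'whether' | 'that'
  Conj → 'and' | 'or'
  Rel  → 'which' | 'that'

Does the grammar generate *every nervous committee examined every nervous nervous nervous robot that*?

For S → NP VP, the only prefix that parses as NP is 'every nervous committee', but the remainder 'examined every nervous nervous nervous robot that' is not a VP under these rules. The alternative S rule S → S Conj S likewise has no satisfying split.

Ungrammatical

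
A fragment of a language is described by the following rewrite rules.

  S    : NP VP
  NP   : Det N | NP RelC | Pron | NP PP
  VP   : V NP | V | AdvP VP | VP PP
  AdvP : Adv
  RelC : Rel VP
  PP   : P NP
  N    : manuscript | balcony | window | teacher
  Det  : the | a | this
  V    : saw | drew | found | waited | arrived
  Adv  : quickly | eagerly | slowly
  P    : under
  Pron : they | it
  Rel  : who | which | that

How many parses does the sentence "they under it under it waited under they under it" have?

4

Two of the 4 distinct bracketings:
[S [NP [NP [Pron they]] [PP [P under] [NP [NP [Pron it]] [PP [P under] [NP [Pron it]]]]]] [VP [VP [V waited]] [PP [P under] [NP [NP [Pron they]] [PP [P under] [NP [Pron it]]]]]]]
[S [NP [NP [Pron they]] [PP [P under] [NP [NP [Pron it]] [PP [P under] [NP [Pron it]]]]]] [VP [VP [VP [V waited]] [PP [P under] [NP [Pron they]]]] [PP [P under] [NP [Pron it]]]]]
The trees differ in how a recursive rule is bracketed over the same span.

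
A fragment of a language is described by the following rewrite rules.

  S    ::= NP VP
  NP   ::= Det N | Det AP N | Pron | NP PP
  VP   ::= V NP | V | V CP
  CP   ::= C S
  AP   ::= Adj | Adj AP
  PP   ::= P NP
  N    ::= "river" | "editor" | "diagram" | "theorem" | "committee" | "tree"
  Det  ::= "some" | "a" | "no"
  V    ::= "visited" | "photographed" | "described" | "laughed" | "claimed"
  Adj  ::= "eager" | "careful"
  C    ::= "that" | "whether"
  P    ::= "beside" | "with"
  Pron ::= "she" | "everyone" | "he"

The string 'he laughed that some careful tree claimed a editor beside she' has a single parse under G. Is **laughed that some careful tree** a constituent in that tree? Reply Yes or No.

No

[S [NP [Pron he]] [VP [V laughed] [CP [C that] [S [NP [Det some] [AP [Adj careful]] [N tree]] [VP [V claimed] [NP [NP [Det a] [N editor]] [PP [P beside] [NP [Pron she]]]]]]]]]
The smallest constituent containing 'laughed that some careful tree' is the VP spanning 'laughed that some careful tree claimed a editor beside she'; no single node in the tree dominates exactly the given words.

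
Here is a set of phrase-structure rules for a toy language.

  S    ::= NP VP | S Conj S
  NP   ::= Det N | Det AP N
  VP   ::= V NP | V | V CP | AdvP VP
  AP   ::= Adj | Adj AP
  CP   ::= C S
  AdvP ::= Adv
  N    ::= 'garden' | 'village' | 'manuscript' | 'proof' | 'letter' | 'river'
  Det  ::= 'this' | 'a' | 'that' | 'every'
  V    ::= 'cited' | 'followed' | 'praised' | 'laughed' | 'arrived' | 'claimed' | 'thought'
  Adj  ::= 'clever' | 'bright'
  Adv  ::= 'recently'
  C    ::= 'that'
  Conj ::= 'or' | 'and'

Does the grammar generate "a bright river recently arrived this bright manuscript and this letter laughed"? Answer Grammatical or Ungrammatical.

S
  S
    NP
      Det: a
      AP
        Adj: bright
      N: river
    VP
      AdvP
        Adv: recently
      VP
        V: arrived
        NP
          Det: this
          AP
            Adj: bright
          N: manuscript
  Conj: and
  S
    NP
      Det: this
      N: letter
    VP
      V: laughed
The bracketing above is licensed at every node by one of the given productions, with S at the root.

Grammatical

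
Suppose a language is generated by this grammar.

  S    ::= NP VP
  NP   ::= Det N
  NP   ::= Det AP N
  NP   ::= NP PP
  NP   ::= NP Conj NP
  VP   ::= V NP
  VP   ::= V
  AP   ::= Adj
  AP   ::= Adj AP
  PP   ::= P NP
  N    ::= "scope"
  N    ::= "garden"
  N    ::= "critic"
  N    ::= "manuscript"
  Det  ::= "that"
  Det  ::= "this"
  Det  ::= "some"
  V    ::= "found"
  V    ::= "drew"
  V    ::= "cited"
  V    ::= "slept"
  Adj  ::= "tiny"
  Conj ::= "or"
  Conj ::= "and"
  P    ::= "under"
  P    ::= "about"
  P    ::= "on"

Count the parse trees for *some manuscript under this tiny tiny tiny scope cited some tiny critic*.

[S [NP [NP [Det some] [N manuscript]] [PP [P under] [NP [Det this] [AP [Adj tiny] [AP [Adj tiny] [AP [Adj tiny]]]] [N scope]]]] [VP [V cited] [NP [Det some] [AP [Adj tiny]] [N critic]]]]
No rule offers an alternative attachment or grouping for any span, so this is the only derivation.

1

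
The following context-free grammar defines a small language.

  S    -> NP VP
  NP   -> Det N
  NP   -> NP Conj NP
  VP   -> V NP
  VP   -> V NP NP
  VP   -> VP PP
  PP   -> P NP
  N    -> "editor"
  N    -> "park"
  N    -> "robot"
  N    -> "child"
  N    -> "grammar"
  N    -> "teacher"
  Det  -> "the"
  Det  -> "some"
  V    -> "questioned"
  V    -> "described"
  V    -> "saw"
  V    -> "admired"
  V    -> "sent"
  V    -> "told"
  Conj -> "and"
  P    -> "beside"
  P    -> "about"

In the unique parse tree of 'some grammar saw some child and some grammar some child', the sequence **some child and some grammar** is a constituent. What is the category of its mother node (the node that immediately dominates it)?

VP

[S [NP [Det some] [N grammar]] [VP [V saw] [NP [NP [Det some] [N child]] [Conj and] [NP [Det some] [N grammar]]] [NP [Det some] [N child]]]]
The span 'some child and some grammar' is the NP node built by NP → NP Conj NP.
Its mother is the VP built by VP → V NP NP.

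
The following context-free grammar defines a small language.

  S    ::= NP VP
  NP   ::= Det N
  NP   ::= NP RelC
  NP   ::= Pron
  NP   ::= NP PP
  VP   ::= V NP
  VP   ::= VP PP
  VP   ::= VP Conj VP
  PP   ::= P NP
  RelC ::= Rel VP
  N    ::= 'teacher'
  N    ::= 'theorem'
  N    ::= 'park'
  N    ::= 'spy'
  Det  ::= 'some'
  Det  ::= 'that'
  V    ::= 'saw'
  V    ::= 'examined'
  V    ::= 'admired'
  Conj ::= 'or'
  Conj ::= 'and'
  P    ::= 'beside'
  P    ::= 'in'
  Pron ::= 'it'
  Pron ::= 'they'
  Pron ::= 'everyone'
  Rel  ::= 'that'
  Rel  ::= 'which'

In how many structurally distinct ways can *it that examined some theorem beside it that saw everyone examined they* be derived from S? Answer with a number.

Two of the 7 distinct bracketings:
[S [NP [NP [Pron it]] [RelC [Rel that] [VP [V examined] [NP [NP [NP [Det some] [N theorem]] [PP [P beside] [NP [Pron it]]]] [RelC [Rel that] [VP [V saw] [NP [Pron everyone]]]]]]]] [VP [V examined] [NP [Pron they]]]]
[S [NP [NP [Pron it]] [RelC [Rel that] [VP [V examined] [NP [NP [Det some] [N theorem]] [PP [P beside] [NP [NP [Pron it]] [RelC [Rel that] [VP [V saw] [NP [Pron everyone]]]]]]]]]] [VP [V examined] [NP [Pron they]]]]
The trees differ in how a recursive rule is bracketed over the same span.

7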